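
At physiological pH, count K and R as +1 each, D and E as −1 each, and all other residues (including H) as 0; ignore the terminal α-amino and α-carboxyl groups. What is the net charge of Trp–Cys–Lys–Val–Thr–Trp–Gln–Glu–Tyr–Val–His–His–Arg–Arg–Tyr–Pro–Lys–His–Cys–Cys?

Positive (K, R): Lys3, Arg13, Arg14, Lys17 → +4.
Negative (D, E): Glu8 → −1.
Net charge = (+4) + (−1) = +3.

+3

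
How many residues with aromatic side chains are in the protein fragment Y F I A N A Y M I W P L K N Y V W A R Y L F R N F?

The aromatic amino acids are Phe (F, benzyl), Trp (W, indole), and Tyr (Y, phenol).
Matching residues: Y1, F2, Y7, W10, Y15, W17, Y20, F22, F25.

9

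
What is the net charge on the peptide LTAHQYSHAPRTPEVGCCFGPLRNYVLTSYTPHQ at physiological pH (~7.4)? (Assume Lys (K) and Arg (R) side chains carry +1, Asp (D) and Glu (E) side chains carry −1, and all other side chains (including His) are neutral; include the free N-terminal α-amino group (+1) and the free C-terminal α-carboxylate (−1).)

+1

Positive (K, R): R11, R23 → +2.
Negative (D, E): E14 → −1.
The N-terminus (+1) and C-terminus (−1) cancel.
Net charge = (+2) + (−1) = +1.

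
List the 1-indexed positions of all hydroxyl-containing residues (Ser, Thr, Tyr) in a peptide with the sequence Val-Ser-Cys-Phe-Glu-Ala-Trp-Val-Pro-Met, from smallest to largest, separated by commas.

2

Matching residues: Ser2.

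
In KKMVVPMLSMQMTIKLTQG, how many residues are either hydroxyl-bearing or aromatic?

Hydroxyl-bearing: S, T, Y. Aromatic: F, W, Y.
Hydroxyl-bearing residues here: S9, T13, T17 (3).
Aromatic residues here: none (0).
(Y belongs to both groups, but none appear in this sequence.) Total = 3 + 0 = 3.

3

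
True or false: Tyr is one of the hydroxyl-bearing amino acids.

The –OH-bearing residues are Ser, Thr (aliphatic alcohols), and Tyr (phenol).
Tyrosine is in this group.

True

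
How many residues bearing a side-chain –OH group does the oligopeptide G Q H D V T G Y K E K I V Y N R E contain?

Serine (S), threonine (T), and tyrosine (Y) each carry a hydroxyl group on the side chain.
Matching residues: T6, Y8, Y14.

3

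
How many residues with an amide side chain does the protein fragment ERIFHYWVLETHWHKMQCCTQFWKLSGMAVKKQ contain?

Only N (asparagine) and Q (glutamine) carry a side-chain carboxamide.
Matching residues: Q17, Q21, Q33.

3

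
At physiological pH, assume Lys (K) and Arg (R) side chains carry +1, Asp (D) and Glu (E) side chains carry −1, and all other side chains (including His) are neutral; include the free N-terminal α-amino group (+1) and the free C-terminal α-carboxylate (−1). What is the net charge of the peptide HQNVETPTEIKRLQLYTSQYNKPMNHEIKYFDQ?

0

Positive (K, R): K11, R12, K22, K29 → +4.
Negative (D, E): E5, E9, E27, D32 → −4.
The N-terminus (+1) and C-terminus (−1) cancel.
Net charge = (+4) + (−4) = 0.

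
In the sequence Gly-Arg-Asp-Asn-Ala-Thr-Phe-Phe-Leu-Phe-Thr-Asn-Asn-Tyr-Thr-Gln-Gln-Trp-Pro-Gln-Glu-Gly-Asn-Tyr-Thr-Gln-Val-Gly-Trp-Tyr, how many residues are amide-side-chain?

8

The amide-side-chain residues are Asn (N) and Gln (Q).
Matching residues: Asn4, Asn12, Asn13, Gln16, Gln17, Gln20, Asn23, Gln26.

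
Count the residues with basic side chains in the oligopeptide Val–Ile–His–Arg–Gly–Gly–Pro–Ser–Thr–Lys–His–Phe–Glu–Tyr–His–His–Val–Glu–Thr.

The basic amino acids are Lys (K), Arg (R), and His (H).
Matching residues: His3, Arg4, Lys10, His11, His15, His16.

6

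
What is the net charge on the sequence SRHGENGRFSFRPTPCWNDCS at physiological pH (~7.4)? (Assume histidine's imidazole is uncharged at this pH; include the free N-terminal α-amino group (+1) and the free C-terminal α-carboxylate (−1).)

+1

At pH ~7.4 the Lys and Arg side chains are protonated (+1), the Asp and Glu side chains are deprotonated (−1), and with His taken as neutral all other side chains carry no charge.
Positive (K, R): R2, R8, R12 → +3.
Negative (D, E): E5, D19 → −2.
The N-terminus (+1) and C-terminus (−1) cancel.
Net charge = (+3) + (−2) = +1.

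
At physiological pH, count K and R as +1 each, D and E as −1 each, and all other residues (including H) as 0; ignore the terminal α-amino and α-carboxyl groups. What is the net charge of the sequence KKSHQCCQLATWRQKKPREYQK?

+6

Positive (K, R): K1, K2, R13, K15, K16, R18, K22 → +7.
Negative (D, E): E19 → −1.
Net charge = (+7) + (−1) = +6.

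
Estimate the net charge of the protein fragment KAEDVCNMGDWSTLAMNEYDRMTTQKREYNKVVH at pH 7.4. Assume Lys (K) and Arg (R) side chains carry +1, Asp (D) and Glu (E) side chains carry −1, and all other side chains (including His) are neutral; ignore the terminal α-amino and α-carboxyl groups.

-1

Positive (K, R): K1, R21, K26, R27, K31 → +5.
Negative (D, E): E3, D4, D10, E18, D20, E28 → −6.
Net charge = (+5) + (−6) = −1.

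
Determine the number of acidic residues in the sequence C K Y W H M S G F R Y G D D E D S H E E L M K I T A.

6

Aspartate (D) and glutamate (E) have carboxylic-acid side chains and are the acidic amino acids.
Matching residues: D13, D14, E15, D16, E19, E20.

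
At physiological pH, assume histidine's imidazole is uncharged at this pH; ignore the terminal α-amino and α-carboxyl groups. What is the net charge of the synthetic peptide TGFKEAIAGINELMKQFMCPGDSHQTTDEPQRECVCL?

-3

Near pH 7.4, K and R contribute +1 each, D and E contribute −1 each, and every other side chain (His included, as stated) is uncharged.
Positive (K, R): K4, K15, R32 → +3.
Negative (D, E): E5, E12, D22, D28, E29, E33 → −6.
Net charge = (+3) + (−6) = −3.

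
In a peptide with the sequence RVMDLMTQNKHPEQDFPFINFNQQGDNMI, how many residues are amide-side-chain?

8

The amide-side-chain residues are Asn (N) and Gln (Q).
Matching residues: Q8, N9, Q14, N20, N22, Q23, Q24, N27.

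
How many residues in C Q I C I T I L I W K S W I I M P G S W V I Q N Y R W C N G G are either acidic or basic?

2

Acidic: D, E. Basic: H, K, R.
Acidic residues here: none (0).
Basic residues here: K11, R26 (2).
The two groups share no amino acid, so total = 0 + 2 = 2.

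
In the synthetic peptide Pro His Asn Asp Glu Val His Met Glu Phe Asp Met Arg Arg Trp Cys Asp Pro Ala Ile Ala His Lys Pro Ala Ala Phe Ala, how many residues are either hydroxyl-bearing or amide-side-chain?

Hydroxyl-bearing: S, T, Y. Amide-side-chain: N, Q.
Hydroxyl-bearing residues here: none (0).
Amide-side-chain residues here: Asn3 (1).
The two groups share no amino acid, so total = 0 + 1 = 1.

1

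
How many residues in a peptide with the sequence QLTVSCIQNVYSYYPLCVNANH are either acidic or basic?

Acidic: D, E. Basic: H, K, R.
Acidic residues here: none (0).
Basic residues here: H22 (1).
The two groups share no amino acid, so total = 0 + 1 = 1.

1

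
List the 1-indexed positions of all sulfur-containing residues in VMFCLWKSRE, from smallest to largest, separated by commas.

Only Cys (C) and Met (M) have a sulfur atom in the side chain.
Matching residues: M2, C4.

2, 4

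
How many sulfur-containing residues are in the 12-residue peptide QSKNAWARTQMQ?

1

The sulfur-bearing residues are cysteine (–SH) and methionine (–S–CH₃).
Matching residues: M11.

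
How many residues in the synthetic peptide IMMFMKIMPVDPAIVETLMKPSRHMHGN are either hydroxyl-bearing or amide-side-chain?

3

Hydroxyl-bearing: S, T, Y. Amide-side-chain: N, Q.
Hydroxyl-bearing residues here: T17, S22 (2).
Amide-side-chain residues here: N28 (1).
The two groups share no amino acid, so total = 2 + 1 = 3.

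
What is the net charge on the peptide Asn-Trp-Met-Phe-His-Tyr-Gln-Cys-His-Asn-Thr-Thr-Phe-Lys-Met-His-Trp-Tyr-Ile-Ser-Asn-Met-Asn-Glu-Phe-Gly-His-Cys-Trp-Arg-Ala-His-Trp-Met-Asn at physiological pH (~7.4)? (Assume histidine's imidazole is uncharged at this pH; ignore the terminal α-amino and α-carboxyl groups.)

+1

The side chains ionized at physiological pH are Lys/Arg (+1) and Asp/Glu (−1); with His treated as neutral, nothing else contributes.
Positive (K, R): Lys14, Arg30 → +2.
Negative (D, E): Glu24 → −1.
Net charge = (+2) + (−1) = +1.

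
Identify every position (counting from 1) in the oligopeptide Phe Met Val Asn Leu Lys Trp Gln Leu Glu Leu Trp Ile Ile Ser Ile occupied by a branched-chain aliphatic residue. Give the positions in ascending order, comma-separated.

3, 5, 9, 11, 13, 14, 16

Matching residues: Val3, Leu5, Leu9, Leu11, Ile13, Ile14, Ile16.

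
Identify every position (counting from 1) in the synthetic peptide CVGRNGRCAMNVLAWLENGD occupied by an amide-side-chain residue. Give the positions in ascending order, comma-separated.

The amide-side-chain residues are Asn (N) and Gln (Q).
Matching residues: N5, N11, N18.

5, 11, 18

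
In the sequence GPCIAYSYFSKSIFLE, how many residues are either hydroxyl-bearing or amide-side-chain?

5

Hydroxyl-bearing: S, T, Y. Amide-side-chain: N, Q.
Hydroxyl-bearing residues here: Y6, S7, Y8, S10, S12 (5).
Amide-side-chain residues here: none (0).
The two groups share no amino acid, so total = 5 + 0 = 5.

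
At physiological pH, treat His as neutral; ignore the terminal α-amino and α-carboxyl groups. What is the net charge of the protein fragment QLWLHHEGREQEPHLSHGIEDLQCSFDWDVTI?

-6

Near pH 7.4, K and R contribute +1 each, D and E contribute −1 each, and every other side chain (His included, as stated) is uncharged.
Positive (K, R): R9 → +1.
Negative (D, E): E7, E10, E12, E20, D21, D27, D29 → −7.
Net charge = (+1) + (−7) = −6.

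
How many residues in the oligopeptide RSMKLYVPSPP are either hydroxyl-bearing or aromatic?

3

Hydroxyl-bearing: S, T, Y. Aromatic: F, W, Y.
Hydroxyl-bearing residues here: S2, Y6, S9 (3).
Aromatic residues here: Y6 (1).
Y is in both groups, so the 1 Y residue must not be double-counted.
Total = 3 + 1 − 1 = 3.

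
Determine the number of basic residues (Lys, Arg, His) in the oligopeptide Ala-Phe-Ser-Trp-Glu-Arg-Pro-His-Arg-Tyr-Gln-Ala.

Matching residues: Arg6, His8, Arg9.

3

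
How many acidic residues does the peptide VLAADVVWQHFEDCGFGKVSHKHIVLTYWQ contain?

Aspartate (D) and glutamate (E) have carboxylic-acid side chains and are the acidic amino acids.
Matching residues: D5, E12, D13.

3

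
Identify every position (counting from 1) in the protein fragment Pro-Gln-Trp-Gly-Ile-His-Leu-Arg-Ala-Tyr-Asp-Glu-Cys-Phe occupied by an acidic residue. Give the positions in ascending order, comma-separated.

Only D (aspartate) and E (glutamate) carry a side-chain carboxylic acid.
Matching residues: Asp11, Glu12.

11, 12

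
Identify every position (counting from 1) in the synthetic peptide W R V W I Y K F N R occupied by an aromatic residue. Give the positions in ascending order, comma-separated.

1, 4, 6, 8

Phenylalanine (F), tryptophan (W), and tyrosine (Y) have aromatic ring side chains.
Matching residues: W1, W4, Y6, F8.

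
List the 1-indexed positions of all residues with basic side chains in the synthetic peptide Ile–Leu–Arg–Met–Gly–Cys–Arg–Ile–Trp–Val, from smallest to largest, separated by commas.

K, R, and H are the three residues with basic side chains (ε-amine, guanidinium, and imidazole respectively).
Matching residues: Arg3, Arg7.

3, 7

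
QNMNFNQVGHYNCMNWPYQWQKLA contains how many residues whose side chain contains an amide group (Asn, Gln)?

Matching residues: Q1, N2, N4, N6, Q7, N12, N15, Q19, Q21.

9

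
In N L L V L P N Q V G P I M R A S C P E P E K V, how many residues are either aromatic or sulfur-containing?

2

Aromatic: F, W, Y. Sulfur-containing: C, M.
Aromatic residues here: none (0).
Sulfur-containing residues here: M13, C17 (2).
The two groups share no amino acid, so total = 0 + 2 = 2.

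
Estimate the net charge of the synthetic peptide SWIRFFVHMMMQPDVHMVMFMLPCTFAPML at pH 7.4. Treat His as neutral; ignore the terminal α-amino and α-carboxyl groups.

0

At pH ~7.4 the Lys and Arg side chains are protonated (+1), the Asp and Glu side chains are deprotonated (−1), and with His taken as neutral all other side chains carry no charge.
Positive (K, R): R4 → +1.
Negative (D, E): D14 → −1.
Net charge = (+1) + (−1) = 0.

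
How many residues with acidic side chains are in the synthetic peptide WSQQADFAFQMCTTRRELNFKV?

2

The acidic residues are Asp (D) and Glu (E), whose side chains end in a carboxylate group.
Matching residues: D6, E17.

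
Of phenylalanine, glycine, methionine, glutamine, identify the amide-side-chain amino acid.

glutamine

Only N (asparagine) and Q (glutamine) carry a side-chain carboxamide.
Of the listed options, only glutamine belongs to this group.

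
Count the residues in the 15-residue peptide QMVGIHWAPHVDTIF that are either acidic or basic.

Acidic: D, E. Basic: H, K, R.
Acidic residues here: D12 (1).
Basic residues here: H6, H10 (2).
The two groups share no amino acid, so total = 1 + 2 = 3.

3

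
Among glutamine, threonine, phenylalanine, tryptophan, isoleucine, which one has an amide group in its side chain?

Asparagine (N) and glutamine (Q) have uncharged amide side chains.
Of the listed options, only glutamine belongs to this group.

glutamine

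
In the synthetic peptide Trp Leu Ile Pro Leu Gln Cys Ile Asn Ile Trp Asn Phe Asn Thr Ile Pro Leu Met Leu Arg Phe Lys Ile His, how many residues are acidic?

0

Only D (aspartate) and E (glutamate) carry a side-chain carboxylic acid.
None of the 25 residues belong to this group.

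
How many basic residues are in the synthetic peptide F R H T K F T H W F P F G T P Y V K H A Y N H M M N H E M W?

The basic amino acids are Lys (K), Arg (R), and His (H).
Matching residues: R2, H3, K5, H8, K18, H19, H23, H27.

8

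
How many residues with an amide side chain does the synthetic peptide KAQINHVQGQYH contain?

The amide-side-chain residues are Asn (N) and Gln (Q).
Matching residues: Q3, N5, Q8, Q10.

4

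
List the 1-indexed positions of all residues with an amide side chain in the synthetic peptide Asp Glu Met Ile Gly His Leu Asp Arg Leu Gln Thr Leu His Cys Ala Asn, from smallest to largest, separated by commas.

11, 17

Only N (asparagine) and Q (glutamine) carry a side-chain carboxamide.
Matching residues: Gln11, Asn17.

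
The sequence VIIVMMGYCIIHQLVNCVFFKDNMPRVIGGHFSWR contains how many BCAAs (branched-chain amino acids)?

11

Valine (V), leucine (L), and isoleucine (I) are the branched-chain amino acids.
Matching residues: V1, I2, I3, V4, I10, I11, L14, V15, V18, V27, I28.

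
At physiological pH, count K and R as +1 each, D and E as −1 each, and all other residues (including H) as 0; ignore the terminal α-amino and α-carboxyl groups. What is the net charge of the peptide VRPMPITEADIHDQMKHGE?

-2

Positive (K, R): R2, K16 → +2.
Negative (D, E): E8, D10, D13, E19 → −4.
Net charge = (+2) + (−4) = −2.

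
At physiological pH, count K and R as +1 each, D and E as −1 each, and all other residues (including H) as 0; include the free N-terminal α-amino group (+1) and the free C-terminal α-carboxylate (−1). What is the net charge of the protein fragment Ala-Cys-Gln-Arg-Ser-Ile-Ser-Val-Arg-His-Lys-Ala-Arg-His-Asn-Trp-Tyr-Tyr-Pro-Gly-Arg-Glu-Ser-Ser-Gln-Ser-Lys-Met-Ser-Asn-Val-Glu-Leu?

+4

Positive (K, R): Arg4, Arg9, Lys11, Arg13, Arg21, Lys27 → +6.
Negative (D, E): Glu22, Glu32 → −2.
The N-terminus (+1) and C-terminus (−1) cancel.
Net charge = (+6) + (−2) = +4.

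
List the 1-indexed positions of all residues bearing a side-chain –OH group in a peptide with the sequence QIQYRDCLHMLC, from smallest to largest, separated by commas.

4

S, T, and Y are the three residues with a side-chain hydroxyl.
Matching residues: Y4.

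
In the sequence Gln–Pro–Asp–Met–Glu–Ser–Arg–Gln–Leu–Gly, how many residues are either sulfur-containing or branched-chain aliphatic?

2

Sulfur-containing: C, M. Branched-chain aliphatic: I, L, V.
Sulfur-containing residues here: Met4 (1).
Branched-chain aliphatic residues here: Leu9 (1).
The two groups share no amino acid, so total = 1 + 1 = 2.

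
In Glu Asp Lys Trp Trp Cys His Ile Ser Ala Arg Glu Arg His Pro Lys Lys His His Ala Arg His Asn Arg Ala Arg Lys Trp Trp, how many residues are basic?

Lysine (K), arginine (R), and histidine (H) have basic, nitrogen-containing side chains.
Matching residues: Lys3, His7, Arg11, Arg13, His14, Lys16, Lys17, His18, His19, Arg21, His22, Arg24, Arg26, Lys27.

14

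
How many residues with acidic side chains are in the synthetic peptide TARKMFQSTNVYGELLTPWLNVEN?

Aspartate (D) and glutamate (E) have carboxylic-acid side chains and are the acidic amino acids.
Matching residues: E14, E23.

2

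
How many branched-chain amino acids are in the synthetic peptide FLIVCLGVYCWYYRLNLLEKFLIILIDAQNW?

V, L, and I make up the branched-chain aliphatic group.
Matching residues: L2, I3, V4, L6, V8, L15, L17, L18, L22, I23, I24, L25, I26.

13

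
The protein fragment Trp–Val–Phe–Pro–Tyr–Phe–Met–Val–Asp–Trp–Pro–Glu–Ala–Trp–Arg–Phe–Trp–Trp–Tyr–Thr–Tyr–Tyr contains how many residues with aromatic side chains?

Phenylalanine (F), tryptophan (W), and tyrosine (Y) have aromatic ring side chains.
Matching residues: Trp1, Phe3, Tyr5, Phe6, Trp10, Trp14, Phe16, Trp17, Trp18, Tyr19, Tyr21, Tyr22.

12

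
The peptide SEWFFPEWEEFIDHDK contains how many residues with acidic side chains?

6

Aspartate (D) and glutamate (E) have carboxylic-acid side chains and are the acidic amino acids.
Matching residues: E2, E7, E9, E10, D13, D15.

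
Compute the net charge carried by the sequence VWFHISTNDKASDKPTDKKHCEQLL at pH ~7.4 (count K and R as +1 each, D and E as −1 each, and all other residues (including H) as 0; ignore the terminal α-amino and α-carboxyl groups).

Positive (K, R): K10, K14, K18, K19 → +4.
Negative (D, E): D9, D13, D17, E22 → −4.
Net charge = (+4) + (−4) = 0.

0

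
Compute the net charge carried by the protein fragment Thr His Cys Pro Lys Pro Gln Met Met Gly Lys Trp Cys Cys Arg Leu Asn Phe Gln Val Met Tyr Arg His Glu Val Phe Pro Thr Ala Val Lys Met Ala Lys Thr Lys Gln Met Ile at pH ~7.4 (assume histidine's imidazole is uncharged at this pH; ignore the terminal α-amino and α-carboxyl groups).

The side chains ionized at physiological pH are Lys/Arg (+1) and Asp/Glu (−1); with His treated as neutral, nothing else contributes.
Positive (K, R): Lys5, Lys11, Arg15, Arg23, Lys32, Lys35, Lys37 → +7.
Negative (D, E): Glu25 → −1.
Net charge = (+7) + (−1) = +6.

+6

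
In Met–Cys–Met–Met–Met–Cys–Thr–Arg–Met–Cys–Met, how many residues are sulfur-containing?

Cysteine (C, thiol) and methionine (M, thioether) are the two sulfur-containing amino acids.
Matching residues: Met1, Cys2, Met3, Met4, Met5, Cys6, Met9, Cys10, Met11.

9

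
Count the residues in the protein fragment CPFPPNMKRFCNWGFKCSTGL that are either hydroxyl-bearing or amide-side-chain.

Hydroxyl-bearing: S, T, Y. Amide-side-chain: N, Q.
Hydroxyl-bearing residues here: S18, T19 (2).
Amide-side-chain residues here: N6, N12 (2).
The two groups share no amino acid, so total = 2 + 2 = 4.

4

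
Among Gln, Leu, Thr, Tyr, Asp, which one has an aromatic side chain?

F, W, and Y each carry an aromatic ring on the side chain.
Of the listed options, only Tyr belongs to this group.

Tyr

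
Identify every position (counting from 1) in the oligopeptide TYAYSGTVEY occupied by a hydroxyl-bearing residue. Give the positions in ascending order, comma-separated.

1, 2, 4, 5, 7, 10

Serine (S), threonine (T), and tyrosine (Y) each carry a hydroxyl group on the side chain.
Matching residues: T1, Y2, Y4, S5, T7, Y10.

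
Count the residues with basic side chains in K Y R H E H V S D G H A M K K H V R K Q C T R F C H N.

K, R, and H are the three residues with basic side chains (ε-amine, guanidinium, and imidazole respectively).
Matching residues: K1, R3, H4, H6, H11, K14, K15, H16, R18, K19, R23, H26.

12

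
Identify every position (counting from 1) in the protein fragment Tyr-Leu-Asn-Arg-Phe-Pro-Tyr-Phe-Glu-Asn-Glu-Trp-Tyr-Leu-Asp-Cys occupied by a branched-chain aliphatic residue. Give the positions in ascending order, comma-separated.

Matching residues: Leu2, Leu14.

2, 14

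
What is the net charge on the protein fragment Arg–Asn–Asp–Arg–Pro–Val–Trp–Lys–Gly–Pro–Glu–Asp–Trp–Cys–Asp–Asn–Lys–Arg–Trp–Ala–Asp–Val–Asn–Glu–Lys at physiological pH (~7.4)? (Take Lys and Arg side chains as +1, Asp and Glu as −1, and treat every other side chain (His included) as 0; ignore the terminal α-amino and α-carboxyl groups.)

0

Positive (K, R): Arg1, Arg4, Lys8, Lys17, Arg18, Lys25 → +6.
Negative (D, E): Asp3, Glu11, Asp12, Asp15, Asp21, Glu24 → −6.
Net charge = (+6) + (−6) = 0.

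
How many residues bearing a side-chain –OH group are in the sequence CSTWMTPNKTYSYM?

Serine (S), threonine (T), and tyrosine (Y) each carry a hydroxyl group on the side chain.
Matching residues: S2, T3, T6, T10, Y11, S12, Y13.

7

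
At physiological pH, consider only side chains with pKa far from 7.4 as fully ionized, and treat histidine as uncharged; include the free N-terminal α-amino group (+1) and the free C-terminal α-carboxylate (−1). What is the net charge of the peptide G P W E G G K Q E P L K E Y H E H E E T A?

-4

At pH ~7.4 the Lys and Arg side chains are protonated (+1), the Asp and Glu side chains are deprotonated (−1), and with His taken as neutral all other side chains carry no charge.
Positive (K, R): K7, K12 → +2.
Negative (D, E): E4, E9, E13, E16, E18, E19 → −6.
The N-terminus (+1) and C-terminus (−1) cancel.
Net charge = (+2) + (−6) = −4.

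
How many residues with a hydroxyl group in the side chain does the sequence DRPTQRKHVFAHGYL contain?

2

The –OH-bearing residues are Ser, Thr (aliphatic alcohols), and Tyr (phenol).
Matching residues: T4, Y14.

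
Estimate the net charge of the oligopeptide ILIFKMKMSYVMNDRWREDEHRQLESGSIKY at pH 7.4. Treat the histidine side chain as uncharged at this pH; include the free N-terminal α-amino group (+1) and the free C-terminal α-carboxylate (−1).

Near pH 7.4, K and R contribute +1 each, D and E contribute −1 each, and every other side chain (His included, as stated) is uncharged.
Positive (K, R): K5, K7, R15, R17, R22, K30 → +6.
Negative (D, E): D14, E18, D19, E20, E25 → −5.
The N-terminus (+1) and C-terminus (−1) cancel.
Net charge = (+6) + (−5) = +1.

+1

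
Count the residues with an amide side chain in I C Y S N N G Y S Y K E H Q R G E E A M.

Asparagine (N) and glutamine (Q) have uncharged amide side chains.
Matching residues: N5, N6, Q14.

3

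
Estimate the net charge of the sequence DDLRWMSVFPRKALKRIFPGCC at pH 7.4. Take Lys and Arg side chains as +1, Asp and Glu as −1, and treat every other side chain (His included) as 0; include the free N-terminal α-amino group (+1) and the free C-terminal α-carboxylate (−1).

+3

Positive (K, R): R4, R11, K12, K15, R16 → +5.
Negative (D, E): D1, D2 → −2.
The N-terminus (+1) and C-terminus (−1) cancel.
Net charge = (+5) + (−2) = +3.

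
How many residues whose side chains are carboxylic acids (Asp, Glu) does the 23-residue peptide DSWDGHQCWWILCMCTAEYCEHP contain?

4

Matching residues: D1, D4, E18, E21.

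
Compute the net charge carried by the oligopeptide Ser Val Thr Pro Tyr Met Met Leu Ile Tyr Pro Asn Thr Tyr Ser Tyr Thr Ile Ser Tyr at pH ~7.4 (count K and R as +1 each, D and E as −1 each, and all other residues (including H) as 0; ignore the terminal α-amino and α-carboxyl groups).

0

Positive (K, R): none → +0.
Negative (D, E): none → −0.
Net charge = (+0) + (−0) = 0.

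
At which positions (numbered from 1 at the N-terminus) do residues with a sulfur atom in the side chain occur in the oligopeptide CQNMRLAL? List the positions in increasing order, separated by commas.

Cysteine (C, thiol) and methionine (M, thioether) are the two sulfur-containing amino acids.
Matching residues: C1, M4.

1, 4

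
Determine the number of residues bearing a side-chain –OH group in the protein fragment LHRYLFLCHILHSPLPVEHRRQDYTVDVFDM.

The –OH-bearing residues are Ser, Thr (aliphatic alcohols), and Tyr (phenol).
Matching residues: Y4, S13, Y24, T25.

4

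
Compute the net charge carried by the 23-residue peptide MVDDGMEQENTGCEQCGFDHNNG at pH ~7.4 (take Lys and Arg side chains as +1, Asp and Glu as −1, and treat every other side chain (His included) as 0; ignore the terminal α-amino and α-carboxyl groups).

Positive (K, R): none → +0.
Negative (D, E): D3, D4, E7, E9, E14, D19 → −6.
Net charge = (+0) + (−6) = −6.

-6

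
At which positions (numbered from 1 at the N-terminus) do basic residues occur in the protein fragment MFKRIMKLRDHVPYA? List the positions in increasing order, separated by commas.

The basic amino acids are Lys (K), Arg (R), and His (H).
Matching residues: K3, R4, K7, R9, H11.

3, 4, 7, 9, 11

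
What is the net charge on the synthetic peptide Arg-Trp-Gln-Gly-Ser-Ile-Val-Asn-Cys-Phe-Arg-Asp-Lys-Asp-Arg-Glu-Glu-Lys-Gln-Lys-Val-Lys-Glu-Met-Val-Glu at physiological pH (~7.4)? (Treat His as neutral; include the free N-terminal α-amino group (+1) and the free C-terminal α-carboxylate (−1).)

+1

The side chains ionized at physiological pH are Lys/Arg (+1) and Asp/Glu (−1); with His treated as neutral, nothing else contributes.
Positive (K, R): Arg1, Arg11, Lys13, Arg15, Lys18, Lys20, Lys22 → +7.
Negative (D, E): Asp12, Asp14, Glu16, Glu17, Glu23, Glu26 → −6.
The N-terminus (+1) and C-terminus (−1) cancel.
Net charge = (+7) + (−6) = +1.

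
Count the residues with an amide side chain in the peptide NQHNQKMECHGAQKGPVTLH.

Only N (asparagine) and Q (glutamine) carry a side-chain carboxamide.
Matching residues: N1, Q2, N4, Q5, Q13.

5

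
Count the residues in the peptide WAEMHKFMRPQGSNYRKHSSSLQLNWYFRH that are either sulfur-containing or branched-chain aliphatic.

Sulfur-containing: C, M. Branched-chain aliphatic: I, L, V.
Sulfur-containing residues here: M4, M8 (2).
Branched-chain aliphatic residues here: L22, L24 (2).
The two groups share no amino acid, so total = 2 + 2 = 4.

4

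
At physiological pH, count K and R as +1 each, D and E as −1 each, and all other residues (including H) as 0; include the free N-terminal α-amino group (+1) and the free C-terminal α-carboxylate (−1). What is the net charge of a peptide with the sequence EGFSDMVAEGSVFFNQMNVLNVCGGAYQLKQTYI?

Positive (K, R): K30 → +1.
Negative (D, E): E1, D5, E9 → −3.
The N-terminus (+1) and C-terminus (−1) cancel.
Net charge = (+1) + (−3) = −2.

-2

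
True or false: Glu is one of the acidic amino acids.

True

Only D (aspartate) and E (glutamate) carry a side-chain carboxylic acid.
Glutamate is in this group.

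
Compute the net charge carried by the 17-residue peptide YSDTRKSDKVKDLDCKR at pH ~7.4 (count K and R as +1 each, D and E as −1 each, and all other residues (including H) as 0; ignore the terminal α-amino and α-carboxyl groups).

+2

Positive (K, R): R5, K6, K9, K11, K16, R17 → +6.
Negative (D, E): D3, D8, D12, D14 → −4.
Net charge = (+6) + (−4) = +2.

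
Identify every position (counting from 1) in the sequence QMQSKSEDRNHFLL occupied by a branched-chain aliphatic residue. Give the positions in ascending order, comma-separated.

13, 14

The BCAAs are Val, Leu, and Ile — aliphatic side chains with a branch point.
Matching residues: L13, L14.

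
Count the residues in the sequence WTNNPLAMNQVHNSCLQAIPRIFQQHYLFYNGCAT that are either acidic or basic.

Acidic: D, E. Basic: H, K, R.
Acidic residues here: none (0).
Basic residues here: H12, R21, H26 (3).
The two groups share no amino acid, so total = 0 + 3 = 3.

3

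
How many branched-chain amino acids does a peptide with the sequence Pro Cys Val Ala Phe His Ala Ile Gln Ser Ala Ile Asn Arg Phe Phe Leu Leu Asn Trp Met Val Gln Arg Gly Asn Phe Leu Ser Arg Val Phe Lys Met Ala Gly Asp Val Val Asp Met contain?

10

The BCAAs are Val, Leu, and Ile — aliphatic side chains with a branch point.
Matching residues: Val3, Ile8, Ile12, Leu17, Leu18, Val22, Leu28, Val31, Val38, Val39.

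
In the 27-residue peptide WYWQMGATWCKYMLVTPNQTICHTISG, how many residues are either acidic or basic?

2

Acidic: D, E. Basic: H, K, R.
Acidic residues here: none (0).
Basic residues here: K11, H23 (2).
The two groups share no amino acid, so total = 0 + 2 = 2.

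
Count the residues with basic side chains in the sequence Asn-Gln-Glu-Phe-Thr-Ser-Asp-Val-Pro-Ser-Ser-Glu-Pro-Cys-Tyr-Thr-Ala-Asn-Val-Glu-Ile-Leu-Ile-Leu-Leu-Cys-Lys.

1

Lysine (K), arginine (R), and histidine (H) have basic, nitrogen-containing side chains.
Matching residues: Lys27.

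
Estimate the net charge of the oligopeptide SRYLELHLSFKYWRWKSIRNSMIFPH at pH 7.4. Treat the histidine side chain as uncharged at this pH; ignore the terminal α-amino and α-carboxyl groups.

At pH ~7.4 the Lys and Arg side chains are protonated (+1), the Asp and Glu side chains are deprotonated (−1), and with His taken as neutral all other side chains carry no charge.
Positive (K, R): R2, K11, R14, K16, R19 → +5.
Negative (D, E): E5 → −1.
Net charge = (+5) + (−1) = +4.

+4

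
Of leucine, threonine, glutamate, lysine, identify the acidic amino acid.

glutamate

Only D (aspartate) and E (glutamate) carry a side-chain carboxylic acid.
Of the listed options, only glutamate belongs to this group.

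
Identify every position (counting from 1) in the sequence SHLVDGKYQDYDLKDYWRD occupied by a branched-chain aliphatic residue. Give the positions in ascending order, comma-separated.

3, 4, 13

Matching residues: L3, V4, L13.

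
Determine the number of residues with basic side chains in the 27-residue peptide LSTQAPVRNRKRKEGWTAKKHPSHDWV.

9

The basic amino acids are Lys (K), Arg (R), and His (H).
Matching residues: R8, R10, K11, R12, K13, K19, K20, H21, H24.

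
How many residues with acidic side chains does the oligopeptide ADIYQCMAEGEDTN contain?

Aspartate (D) and glutamate (E) have carboxylic-acid side chains and are the acidic amino acids.
Matching residues: D2, E9, E11, D12.

4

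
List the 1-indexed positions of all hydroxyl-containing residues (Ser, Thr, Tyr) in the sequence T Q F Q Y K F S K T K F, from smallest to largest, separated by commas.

Matching residues: T1, Y5, S8, T10.

1, 5, 8, 10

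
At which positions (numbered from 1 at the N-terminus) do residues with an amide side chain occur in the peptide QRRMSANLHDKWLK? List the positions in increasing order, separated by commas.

Only N (asparagine) and Q (glutamine) carry a side-chain carboxamide.
Matching residues: Q1, N7.

1, 7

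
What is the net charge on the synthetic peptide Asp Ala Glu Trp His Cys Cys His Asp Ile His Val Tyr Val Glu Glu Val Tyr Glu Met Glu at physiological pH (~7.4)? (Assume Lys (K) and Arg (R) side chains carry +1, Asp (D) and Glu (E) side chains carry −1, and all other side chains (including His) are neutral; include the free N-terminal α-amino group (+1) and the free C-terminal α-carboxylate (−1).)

Positive (K, R): none → +0.
Negative (D, E): Asp1, Glu3, Asp9, Glu15, Glu16, Glu19, Glu21 → −7.
The N-terminus (+1) and C-terminus (−1) cancel.
Net charge = (+0) + (−7) = −7.

-7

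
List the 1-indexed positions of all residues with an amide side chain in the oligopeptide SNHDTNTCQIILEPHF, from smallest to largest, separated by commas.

2, 6, 9

The amide-side-chain residues are Asn (N) and Gln (Q).
Matching residues: N2, N6, Q9.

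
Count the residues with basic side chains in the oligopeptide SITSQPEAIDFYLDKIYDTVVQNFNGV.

The basic amino acids are Lys (K), Arg (R), and His (H).
Matching residues: K15.

1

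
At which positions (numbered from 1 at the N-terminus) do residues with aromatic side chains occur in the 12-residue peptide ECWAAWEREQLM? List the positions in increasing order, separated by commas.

F, W, and Y each carry an aromatic ring on the side chain.
Matching residues: W3, W6.

3, 6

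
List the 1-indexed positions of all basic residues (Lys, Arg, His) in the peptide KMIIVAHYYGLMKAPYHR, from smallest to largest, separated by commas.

1, 7, 13, 17, 18

Matching residues: K1, H7, K13, H17, R18.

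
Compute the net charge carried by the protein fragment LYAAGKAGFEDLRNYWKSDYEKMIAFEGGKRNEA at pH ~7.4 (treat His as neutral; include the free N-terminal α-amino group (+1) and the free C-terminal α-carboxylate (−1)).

At pH ~7.4 the Lys and Arg side chains are protonated (+1), the Asp and Glu side chains are deprotonated (−1), and with His taken as neutral all other side chains carry no charge.
Positive (K, R): K6, R13, K17, K22, K30, R31 → +6.
Negative (D, E): E10, D11, D19, E21, E27, E33 → −6.
The N-terminus (+1) and C-terminus (−1) cancel.
Net charge = (+6) + (−6) = 0.

0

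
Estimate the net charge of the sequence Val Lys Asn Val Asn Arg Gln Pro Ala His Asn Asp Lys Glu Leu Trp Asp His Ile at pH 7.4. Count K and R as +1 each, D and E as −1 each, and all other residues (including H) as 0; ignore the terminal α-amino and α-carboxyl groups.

Positive (K, R): Lys2, Arg6, Lys13 → +3.
Negative (D, E): Asp12, Glu14, Asp17 → −3.
Net charge = (+3) + (−3) = 0.

0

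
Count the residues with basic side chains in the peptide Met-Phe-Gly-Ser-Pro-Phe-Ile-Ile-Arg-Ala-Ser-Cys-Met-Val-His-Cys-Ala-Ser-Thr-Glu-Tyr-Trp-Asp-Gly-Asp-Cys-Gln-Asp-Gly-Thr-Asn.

The basic amino acids are Lys (K), Arg (R), and His (H).
Matching residues: Arg9, His15.

2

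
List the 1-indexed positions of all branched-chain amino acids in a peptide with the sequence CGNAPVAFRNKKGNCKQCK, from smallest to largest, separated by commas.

6

The BCAAs are Val, Leu, and Ile — aliphatic side chains with a branch point.
Matching residues: V6.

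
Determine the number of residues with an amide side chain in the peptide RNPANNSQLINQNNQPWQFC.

Only N (asparagine) and Q (glutamine) carry a side-chain carboxamide.
Matching residues: N2, N5, N6, Q8, N11, Q12, N13, N14, Q15, Q18.

10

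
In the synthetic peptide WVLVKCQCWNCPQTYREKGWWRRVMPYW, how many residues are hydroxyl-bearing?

S, T, and Y are the three residues with a side-chain hydroxyl.
Matching residues: T14, Y15, Y27.

3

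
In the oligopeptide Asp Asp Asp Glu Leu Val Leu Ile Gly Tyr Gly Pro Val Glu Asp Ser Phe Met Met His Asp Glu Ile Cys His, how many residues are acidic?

8

Aspartate (D) and glutamate (E) have carboxylic-acid side chains and are the acidic amino acids.
Matching residues: Asp1, Asp2, Asp3, Glu4, Glu14, Asp15, Asp21, Glu22.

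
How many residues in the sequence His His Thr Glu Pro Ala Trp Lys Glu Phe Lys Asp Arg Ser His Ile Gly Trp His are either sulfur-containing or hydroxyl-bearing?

Sulfur-containing: C, M. Hydroxyl-bearing: S, T, Y.
Sulfur-containing residues here: none (0).
Hydroxyl-bearing residues here: Thr3, Ser14 (2).
The two groups share no amino acid, so total = 0 + 2 = 2.

2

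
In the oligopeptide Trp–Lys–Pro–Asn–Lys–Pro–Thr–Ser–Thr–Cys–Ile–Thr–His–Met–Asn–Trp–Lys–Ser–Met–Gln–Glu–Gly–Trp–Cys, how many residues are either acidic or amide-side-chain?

4

Acidic: D, E. Amide-side-chain: N, Q.
Acidic residues here: Glu21 (1).
Amide-side-chain residues here: Asn4, Asn15, Gln20 (3).
The two groups share no amino acid, so total = 1 + 3 = 4.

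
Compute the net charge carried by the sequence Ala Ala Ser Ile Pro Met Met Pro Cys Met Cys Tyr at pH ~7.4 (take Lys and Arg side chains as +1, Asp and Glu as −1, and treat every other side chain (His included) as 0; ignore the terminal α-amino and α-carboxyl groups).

Positive (K, R): none → +0.
Negative (D, E): none → −0.
Net charge = (+0) + (−0) = 0.

0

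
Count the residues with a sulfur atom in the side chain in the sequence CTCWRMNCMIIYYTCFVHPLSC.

7

Only Cys (C) and Met (M) have a sulfur atom in the side chain.
Matching residues: C1, C3, M6, C8, M9, C15, C22.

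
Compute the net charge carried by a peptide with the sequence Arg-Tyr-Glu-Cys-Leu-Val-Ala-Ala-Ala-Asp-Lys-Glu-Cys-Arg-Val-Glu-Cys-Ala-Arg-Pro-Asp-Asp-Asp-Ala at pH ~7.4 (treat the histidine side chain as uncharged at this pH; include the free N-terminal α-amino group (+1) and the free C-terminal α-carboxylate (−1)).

The side chains ionized at physiological pH are Lys/Arg (+1) and Asp/Glu (−1); with His treated as neutral, nothing else contributes.
Positive (K, R): Arg1, Lys11, Arg14, Arg19 → +4.
Negative (D, E): Glu3, Asp10, Glu12, Glu16, Asp21, Asp22, Asp23 → −7.
The N-terminus (+1) and C-terminus (−1) cancel.
Net charge = (+4) + (−7) = −3.

-3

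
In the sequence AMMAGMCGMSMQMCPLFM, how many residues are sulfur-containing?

9

The sulfur-bearing residues are cysteine (–SH) and methionine (–S–CH₃).
Matching residues: M2, M3, M6, C7, M9, M11, M13, C14, M18.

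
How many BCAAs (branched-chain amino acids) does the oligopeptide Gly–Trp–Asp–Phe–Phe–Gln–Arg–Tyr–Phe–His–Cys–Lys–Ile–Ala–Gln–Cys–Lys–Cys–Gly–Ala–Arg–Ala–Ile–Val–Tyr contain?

3

Valine (V), leucine (L), and isoleucine (I) are the branched-chain amino acids.
Matching residues: Ile13, Ile23, Val24.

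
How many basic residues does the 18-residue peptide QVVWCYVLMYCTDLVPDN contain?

0

The basic amino acids are Lys (K), Arg (R), and His (H).
None of the 18 residues belong to this group.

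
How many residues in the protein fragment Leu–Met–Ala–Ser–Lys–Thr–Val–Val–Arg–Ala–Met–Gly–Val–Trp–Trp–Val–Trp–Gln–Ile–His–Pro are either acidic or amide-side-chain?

1

Acidic: D, E. Amide-side-chain: N, Q.
Acidic residues here: none (0).
Amide-side-chain residues here: Gln18 (1).
The two groups share no amino acid, so total = 0 + 1 = 1.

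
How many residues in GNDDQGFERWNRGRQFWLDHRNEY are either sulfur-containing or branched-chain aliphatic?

Sulfur-containing: C, M. Branched-chain aliphatic: I, L, V.
Sulfur-containing residues here: none (0).
Branched-chain aliphatic residues here: L18 (1).
The two groups share no amino acid, so total = 0 + 1 = 1.

1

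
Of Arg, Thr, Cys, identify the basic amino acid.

Arg

The basic amino acids are Lys (K), Arg (R), and His (H).
Of the listed options, only Arg belongs to this group.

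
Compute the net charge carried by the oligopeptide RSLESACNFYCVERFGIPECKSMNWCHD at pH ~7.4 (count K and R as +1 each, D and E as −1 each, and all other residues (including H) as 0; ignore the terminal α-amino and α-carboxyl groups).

Positive (K, R): R1, R14, K21 → +3.
Negative (D, E): E4, E13, E19, D28 → −4.
Net charge = (+3) + (−4) = −1.

-1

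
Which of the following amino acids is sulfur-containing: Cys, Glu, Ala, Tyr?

The sulfur-bearing residues are cysteine (–SH) and methionine (–S–CH₃).
Of the listed options, only Cys belongs to this group.

Cys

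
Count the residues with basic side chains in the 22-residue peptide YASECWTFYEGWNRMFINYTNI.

1

Lysine (K), arginine (R), and histidine (H) have basic, nitrogen-containing side chains.
Matching residues: R14.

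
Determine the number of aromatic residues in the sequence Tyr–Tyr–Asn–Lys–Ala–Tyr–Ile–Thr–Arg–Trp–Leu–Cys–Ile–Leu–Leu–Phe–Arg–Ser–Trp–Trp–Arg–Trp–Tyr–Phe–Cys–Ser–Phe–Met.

Phenylalanine (F), tryptophan (W), and tyrosine (Y) have aromatic ring side chains.
Matching residues: Tyr1, Tyr2, Tyr6, Trp10, Phe16, Trp19, Trp20, Trp22, Tyr23, Phe24, Phe27.

11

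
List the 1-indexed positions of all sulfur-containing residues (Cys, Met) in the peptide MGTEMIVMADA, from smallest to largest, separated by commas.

Matching residues: M1, M5, M8.

1, 5, 8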